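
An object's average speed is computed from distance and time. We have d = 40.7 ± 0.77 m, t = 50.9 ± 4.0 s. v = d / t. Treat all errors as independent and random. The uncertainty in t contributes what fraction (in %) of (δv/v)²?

(δv/v)² = (1·δd/d)² + (-1·δt/t)²
  d term: (1×0.0189)² = 0.000358
  t term: (-1×0.0786)² = 0.00618
Total = 0.00653. Share from t = 0.00618/0.00653 = 0.945.

94.5%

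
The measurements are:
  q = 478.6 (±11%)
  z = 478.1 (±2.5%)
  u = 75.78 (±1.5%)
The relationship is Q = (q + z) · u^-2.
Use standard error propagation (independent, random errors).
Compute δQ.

Let w = q + z = 956.7. δw = √(δq² + δz²) = √(2770 + 143) = 54.0, so δw/w = 0.0564.
Q is then a monomial in w, u:
δQ/Q = √((δw/w)² + (-2·δu/u)²) = √(0.00318 + 0.000900) = 0.0639
Q = 0.1666, so δQ = 0.0639 × 0.1666 = 0.0106.

0.0106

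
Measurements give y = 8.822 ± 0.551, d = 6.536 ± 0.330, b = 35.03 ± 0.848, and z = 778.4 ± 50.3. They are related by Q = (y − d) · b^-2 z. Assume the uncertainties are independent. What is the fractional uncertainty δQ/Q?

0.292

Let u = y − d = 2.286. δu = √(δy² + δd²) = √(0.304 + 0.109) = 0.642, so δu/u = 0.281.
Q is then a monomial in u, b, z:
δQ/Q = √((δu/u)² + (-2·δb/b)² + (1·δz/z)²) = √(0.0789 + 0.00234 + 0.00418) = 0.292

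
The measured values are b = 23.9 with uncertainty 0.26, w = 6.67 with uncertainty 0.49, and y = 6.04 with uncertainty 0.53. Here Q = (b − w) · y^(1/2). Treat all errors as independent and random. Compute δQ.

2.30

Let u = b − w = 17.2. δu = √(δb² + δw²) = √(0.0676 + 0.240) = 0.555, so δu/u = 0.0322.
Q is then a monomial in u, y:
δQ/Q = √((δu/u)² + (½·δy/y)²) = √(0.00104 + 0.00192) = 0.0544
Q = 42.3, so δQ = 0.0544 × 42.3 = 2.30.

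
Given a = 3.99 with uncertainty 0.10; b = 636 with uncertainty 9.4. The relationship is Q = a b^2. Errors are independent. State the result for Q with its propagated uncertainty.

(1.61 ± 0.0625) × 10^6

Since Q is a product/quotient, work with relative uncertainties:
  (1·δa/a)² = (1×0.0251)² = 0.000628;  (2·δb/b)² = (2×0.0148)² = 0.000874
δQ/Q = √(0.00150) = 0.0388
Q = 1.61e+06, so δQ = 0.0388 × 1.61e+06 = 62500.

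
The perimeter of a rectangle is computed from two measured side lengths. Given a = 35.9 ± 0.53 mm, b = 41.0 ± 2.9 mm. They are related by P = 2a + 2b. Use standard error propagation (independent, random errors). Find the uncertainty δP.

P is a linear combination, so absolute uncertainties add in quadrature:
  (2·δa)² = 1.12;  (2·δb)² = 33.6
δP = √(34.8) = 5.90 mm

5.90 mm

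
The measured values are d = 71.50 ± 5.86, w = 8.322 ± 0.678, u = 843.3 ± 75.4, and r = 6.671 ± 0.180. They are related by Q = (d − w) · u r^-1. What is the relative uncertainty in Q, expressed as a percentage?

13.2%

Let h = d − w = 63.18. δh = √(δd² + δw²) = √(34.3 + 0.460) = 5.90, so δh/h = 0.0934.
Q is then a monomial in h, u, r:
δQ/Q = √((δh/h)² + (1·δu/u)² + (-1·δr/r)²) = √(0.00872 + 0.00799 + 0.000728) = 0.132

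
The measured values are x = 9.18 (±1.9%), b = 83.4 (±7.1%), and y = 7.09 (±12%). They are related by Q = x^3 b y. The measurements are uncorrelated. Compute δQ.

For a monomial Q ∝ x^3, b, y, fractional errors add in quadrature:
  (3·δx/x)² = (3×0.0190)² = 0.00325;  (1·δb/b)² = (1×0.0710)² = 0.00504;  (1·δy/y)² = (1×0.120)² = 0.0144
δQ/Q = √(0.0227) = 0.151
Q = 4.57e+05, so δQ = 0.151 × 4.57e+05 = 68900.

68900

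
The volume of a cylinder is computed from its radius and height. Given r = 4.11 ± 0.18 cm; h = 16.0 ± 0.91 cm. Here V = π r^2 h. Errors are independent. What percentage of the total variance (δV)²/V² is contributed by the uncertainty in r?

70.3%

(δV/V)² = (2·δr/r)² + (1·δh/h)²
  r term: (2×0.0438)² = 0.00767
  h term: (1×0.0569)² = 0.00323
Total = 0.0109. Share from r = 0.00767/0.0109 = 0.703.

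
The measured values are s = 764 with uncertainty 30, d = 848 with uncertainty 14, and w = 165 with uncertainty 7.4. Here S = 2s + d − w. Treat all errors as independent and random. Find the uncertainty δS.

62.1

S is a linear combination, so absolute uncertainties add in quadrature:
  (2·δs)² = 3600;  (δd)² = 196;  (δw)² = 54.8
δS = √(3850) = 62.1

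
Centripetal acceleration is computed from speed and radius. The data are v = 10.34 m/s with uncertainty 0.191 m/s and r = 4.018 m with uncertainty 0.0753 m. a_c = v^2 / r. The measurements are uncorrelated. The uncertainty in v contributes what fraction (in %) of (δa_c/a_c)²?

79.5%

(δa_c/a_c)² = (2·δv/v)² + (-1·δr/r)²
  v term: (2×0.0185)² = 0.00136
  r term: (-1×0.0187)² = 0.000351
Total = 0.00172. Share from v = 0.00136/0.00172 = 0.795.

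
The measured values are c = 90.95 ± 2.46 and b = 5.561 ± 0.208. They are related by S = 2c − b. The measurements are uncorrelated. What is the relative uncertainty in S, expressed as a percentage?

Sums and differences: (δS)² = Σ (cᵢ δxᵢ)².
  (2·δc)² = 24.2;  (δb)² = 0.0433
δS = √(24.2) = 4.92
S = 176.3, so δS/S = 4.92/176.3 = 0.0279.

2.79%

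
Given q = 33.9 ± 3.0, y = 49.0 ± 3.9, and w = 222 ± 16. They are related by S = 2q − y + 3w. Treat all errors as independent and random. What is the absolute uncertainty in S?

48.5

Sums and differences: (δS)² = Σ (cᵢ δxᵢ)².
  (2·δq)² = 36.0;  (δy)² = 15.2;  (3·δw)² = 2300
δS = √(2360) = 48.5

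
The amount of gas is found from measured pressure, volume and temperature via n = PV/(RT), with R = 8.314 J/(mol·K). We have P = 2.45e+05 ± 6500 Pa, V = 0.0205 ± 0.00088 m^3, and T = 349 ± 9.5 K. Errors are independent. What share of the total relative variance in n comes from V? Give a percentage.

56.1%

(δn/n)² = (1·δP/P)² + (1·δV/V)² + (-1·δT/T)²
  P term: (1×0.0265)² = 0.000704
  V term: (1×0.0429)² = 0.00184
  T term: (-1×0.0272)² = 0.000741
Total = 0.00329. Share from V = 0.00184/0.00329 = 0.561.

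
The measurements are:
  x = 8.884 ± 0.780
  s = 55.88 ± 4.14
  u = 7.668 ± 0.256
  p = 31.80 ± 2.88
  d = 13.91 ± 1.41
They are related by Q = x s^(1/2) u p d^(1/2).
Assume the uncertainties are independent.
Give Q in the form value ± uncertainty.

60400 ± 8750

Since Q is a product/quotient, work with relative uncertainties:
  (1·δx/x)² = (1×0.0878)² = 0.00771;  (½·δs/s)² = (0.5×0.0741)² = 0.00137;  (1·δu/u)² = (1×0.0334)² = 0.00111;  (1·δp/p)² = (1×0.0906)² = 0.00820;  (½·δd/d)² = (0.5×0.101)² = 0.00257
δQ/Q = √(0.0210) = 0.145
Q = 60400, so δQ = 0.145 × 60400 = 8750.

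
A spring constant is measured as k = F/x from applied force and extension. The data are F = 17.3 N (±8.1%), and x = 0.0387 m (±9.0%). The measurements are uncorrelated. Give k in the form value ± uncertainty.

447 ± 54.1 N/m

k is a product of powers, so relative uncertainties combine in quadrature:
  (1·δF/F)² = (1×0.0810)² = 0.00656;  (-1·δx/x)² = (-1×0.0900)² = 0.00810
δk/k = √(0.0147) = 0.121
k = 447 N/m, so δk = 0.121 × 447 = 54.1 N/m.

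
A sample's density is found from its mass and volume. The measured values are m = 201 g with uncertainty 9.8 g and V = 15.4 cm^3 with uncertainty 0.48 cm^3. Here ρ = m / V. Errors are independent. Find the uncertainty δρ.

0.755 g/cm^3

ρ is a product of powers, so relative uncertainties combine in quadrature:
  (1·δm/m)² = (1×0.0488)² = 0.00238;  (-1·δV/V)² = (-1×0.0312)² = 0.000971
δρ/ρ = √(0.00335) = 0.0579
ρ = 13.1 g/cm^3, so δρ = 0.0579 × 13.1 = 0.755 g/cm^3.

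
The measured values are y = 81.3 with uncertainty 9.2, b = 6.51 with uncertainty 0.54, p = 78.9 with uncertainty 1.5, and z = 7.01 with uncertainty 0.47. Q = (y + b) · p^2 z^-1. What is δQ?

Let u = y + b = 87.8. δu = √(δy² + δb²) = √(84.6 + 0.292) = 9.22, so δu/u = 0.105.
Q is then a monomial in u, p, z:
δQ/Q = √((δu/u)² + (2·δp/p)² + (-1·δz/z)²) = √(0.0110 + 0.00145 + 0.00450) = 0.130
Q = 78000, so δQ = 0.130 × 78000 = 10200.

10200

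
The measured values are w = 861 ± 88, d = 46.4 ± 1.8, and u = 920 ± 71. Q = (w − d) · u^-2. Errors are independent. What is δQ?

0.000181

Let h = w − d = 815. δh = √(δw² + δd²) = √(7740 + 3.24) = 88.0, so δh/h = 0.108.
Q is then a monomial in h, u:
δQ/Q = √((δh/h)² + (-2·δu/u)²) = √(0.0117 + 0.0238) = 0.188
Q = 0.000962, so δQ = 0.188 × 0.000962 = 0.000181.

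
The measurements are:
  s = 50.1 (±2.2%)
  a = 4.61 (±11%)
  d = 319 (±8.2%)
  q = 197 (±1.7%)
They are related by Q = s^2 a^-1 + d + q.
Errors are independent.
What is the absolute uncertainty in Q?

Let p = s^2·a^-1 = 544. δp/p = √((2·δs/s)² + (-1·δa/a)²) = √(0.00194 + 0.0121) = 0.118, so δp = 64.5.
Q = p + d + q: δQ = √(δp² + δd² + δq²) = √(4160 + 684 + 11.2) = 69.7

69.7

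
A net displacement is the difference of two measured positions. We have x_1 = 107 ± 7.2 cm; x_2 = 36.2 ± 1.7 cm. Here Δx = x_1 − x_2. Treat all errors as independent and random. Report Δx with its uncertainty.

70.8 ± 7.40 cm

For a sum/difference, combine absolute errors in quadrature:
  (δx_1)² = 51.8;  (δx_2)² = 2.89
δΔx = √(54.7) = 7.40 cm
Δx = 70.8 cm.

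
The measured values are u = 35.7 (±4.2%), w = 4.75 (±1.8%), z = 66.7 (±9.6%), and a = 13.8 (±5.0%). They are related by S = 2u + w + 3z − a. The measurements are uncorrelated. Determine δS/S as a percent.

Each term contributes (cᵢ δxᵢ)² to (δS)²:
  (2·δu)² = 8.99;  (δw)² = 0.00731;  (3·δz)² = 369;  (δa)² = 0.476
δS = √(378) = 19.5
S = 262, so δS/S = 19.5/262 = 0.0741.

7.41%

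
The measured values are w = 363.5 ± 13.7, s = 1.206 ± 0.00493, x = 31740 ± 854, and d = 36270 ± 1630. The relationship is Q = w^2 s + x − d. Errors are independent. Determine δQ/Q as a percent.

Let p = w^2·s = 159400. δp/p = √((2·δw/w)² + (1·δs/s)²) = √(0.00568 + 1.67e-05) = 0.0755, so δp = 12000.
Q = p + x − d: δQ = √(δp² + δx² + δd²) = √(1.45e+08 + 7.29e+05 + 2.66e+06) = 12200
Q = 154800, so δQ/Q = 12200/154800 = 0.0786.

7.86%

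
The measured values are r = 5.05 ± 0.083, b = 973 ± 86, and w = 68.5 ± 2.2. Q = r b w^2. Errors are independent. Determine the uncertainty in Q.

Relative error in a monomial: (δQ/Q)² = Σ (nᵢ · δxᵢ/xᵢ)².
  (1·δr/r)² = (1×0.0164)² = 0.000270;  (1·δb/b)² = (1×0.0884)² = 0.00781;  (2·δw/w)² = (2×0.0321)² = 0.00413
δQ/Q = √(0.0122) = 0.110
Q = 2.31e+07, so δQ = 0.110 × 2.31e+07 = 2.55e+06.

2.55e+06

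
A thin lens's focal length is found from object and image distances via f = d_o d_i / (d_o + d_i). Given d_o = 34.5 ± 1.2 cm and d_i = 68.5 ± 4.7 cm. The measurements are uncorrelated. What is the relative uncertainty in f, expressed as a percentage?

∂f/∂d_o = (d_i/(d_o+d_i))² = 0.442;  ∂f/∂d_i = (d_o/(d_o+d_i))² = 0.112
δf = √((∂f/∂d_o · δd_o)² + (∂f/∂d_i · δd_i)²) = √(0.282 + 0.278) = 0.748 cm
f = 22.9 cm, so δf/f = 0.748/22.9 = 0.0326.

3.26%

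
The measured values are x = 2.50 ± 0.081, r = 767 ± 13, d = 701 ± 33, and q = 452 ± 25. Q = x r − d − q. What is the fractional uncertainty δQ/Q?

0.107

Let p = x·r = 1920. δp/p = √((1·δx/x)² + (1·δr/r)²) = √(0.00105 + 0.000287) = 0.0366, so δp = 70.1.
Q = p − d − q: δQ = √(δp² + δd² + δq²) = √(4920 + 1090 + 625) = 81.4
Q = 764, so δQ/Q = 81.4/764 = 0.107.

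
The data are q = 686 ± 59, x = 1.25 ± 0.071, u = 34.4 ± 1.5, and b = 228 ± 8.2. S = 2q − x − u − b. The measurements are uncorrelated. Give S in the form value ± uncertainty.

1110 ± 118

Sums and differences: (δS)² = Σ (cᵢ δxᵢ)².
  (2·δq)² = 13900;  (δx)² = 0.00504;  (δu)² = 2.25;  (δb)² = 67.2
δS = √(14000) = 118
S = 1110.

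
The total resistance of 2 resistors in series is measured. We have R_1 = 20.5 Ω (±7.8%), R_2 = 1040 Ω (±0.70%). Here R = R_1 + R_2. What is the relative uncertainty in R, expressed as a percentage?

Sums and differences: (δR)² = Σ (cᵢ δxᵢ)².
  (δR_1)² = 2.56;  (δR_2)² = 53.0
δR = √(55.6) = 7.45 Ω
R = 1060 Ω, so δR/R = 7.45/1060 = 0.00703.

0.703%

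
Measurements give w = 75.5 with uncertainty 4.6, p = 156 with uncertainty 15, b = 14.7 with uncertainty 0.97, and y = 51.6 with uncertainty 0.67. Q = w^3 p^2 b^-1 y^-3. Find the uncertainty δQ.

Each factor contributes (exponent × relative error)² to (δQ/Q)²:
  (3·δw/w)² = (3×0.0609)² = 0.0334;  (2·δp/p)² = (2×0.0962)² = 0.0370;  (-1·δb/b)² = (-1×0.0660)² = 0.00435;  (-3·δy/y)² = (-3×0.0130)² = 0.00152
δQ/Q = √(0.0763) = 0.276
Q = 5190, so δQ = 0.276 × 5190 = 1430.

1430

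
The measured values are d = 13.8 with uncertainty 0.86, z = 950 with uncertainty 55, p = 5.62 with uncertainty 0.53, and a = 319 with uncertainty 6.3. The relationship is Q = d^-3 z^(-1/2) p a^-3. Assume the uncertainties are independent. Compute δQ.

4.69e-13

Q is a product of powers, so relative uncertainties combine in quadrature:
  (-3·δd/d)² = (-3×0.0623)² = 0.0350;  (−½·δz/z)² = (-0.5×0.0579)² = 0.000838;  (1·δp/p)² = (1×0.0943)² = 0.00889;  (-3·δa/a)² = (-3×0.0197)² = 0.00351
δQ/Q = √(0.0482) = 0.220
Q = 2.14e-12, so δQ = 0.220 × 2.14e-12 = 4.69e-13.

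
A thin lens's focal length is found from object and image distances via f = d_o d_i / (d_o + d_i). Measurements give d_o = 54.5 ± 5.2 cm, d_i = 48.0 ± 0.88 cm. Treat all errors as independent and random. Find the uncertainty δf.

∂f/∂d_o = (d_i/(d_o+d_i))² = 0.219;  ∂f/∂d_i = (d_o/(d_o+d_i))² = 0.283
δf = √((∂f/∂d_o · δd_o)² + (∂f/∂d_i · δd_i)²) = √(1.30 + 0.0619) = 1.17 cm

1.17 cm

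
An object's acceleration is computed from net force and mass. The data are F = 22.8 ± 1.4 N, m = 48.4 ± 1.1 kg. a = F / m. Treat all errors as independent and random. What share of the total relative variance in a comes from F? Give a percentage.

88.0%

(δa/a)² = (1·δF/F)² + (-1·δm/m)²
  F term: (1×0.0614)² = 0.00377
  m term: (-1×0.0227)² = 0.000517
Total = 0.00429. Share from F = 0.00377/0.00429 = 0.880.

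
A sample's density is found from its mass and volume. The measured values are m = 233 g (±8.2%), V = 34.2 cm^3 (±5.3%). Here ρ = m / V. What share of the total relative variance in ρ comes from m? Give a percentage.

70.5%

(δρ/ρ)² = (1·δm/m)² + (-1·δV/V)²
  m term: (1×0.0820)² = 0.00672
  V term: (-1×0.0530)² = 0.00281
Total = 0.00953. Share from m = 0.00672/0.00953 = 0.705.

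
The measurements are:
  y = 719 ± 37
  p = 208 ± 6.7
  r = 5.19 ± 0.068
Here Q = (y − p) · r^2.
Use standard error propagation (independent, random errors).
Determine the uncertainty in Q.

1080

Let u = y − p = 511. δu = √(δy² + δp²) = √(1370 + 44.9) = 37.6, so δu/u = 0.0736.
Q is then a monomial in u, r:
δQ/Q = √((δu/u)² + (2·δr/r)²) = √(0.00541 + 0.000687) = 0.0781
Q = 13800, so δQ = 0.0781 × 13800 = 1080.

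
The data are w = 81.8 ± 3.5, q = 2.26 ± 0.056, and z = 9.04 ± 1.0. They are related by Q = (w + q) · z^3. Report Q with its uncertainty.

62100 ± 20800

Let u = w + q = 84.1. δu = √(δw² + δq²) = √(12.2 + 0.00314) = 3.50, so δu/u = 0.0416.
Q is then a monomial in u, z:
δQ/Q = √((δu/u)² + (3·δz/z)²) = √(0.00173 + 0.110) = 0.334
Q = 62100, so δQ = 0.334 × 62100 = 20800.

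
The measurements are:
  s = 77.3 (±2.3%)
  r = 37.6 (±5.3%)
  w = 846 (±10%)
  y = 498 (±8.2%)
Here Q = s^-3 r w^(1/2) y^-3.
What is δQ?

5.09e-12

For a monomial Q ∝ s^-3, r, w^(1/2), y^-3, fractional errors add in quadrature:
  (-3·δs/s)² = (-3×0.0230)² = 0.00476;  (1·δr/r)² = (1×0.0530)² = 0.00281;  (½·δw/w)² = (0.5×0.100)² = 0.00250;  (-3·δy/y)² = (-3×0.0820)² = 0.0605
δQ/Q = √(0.0706) = 0.266
Q = 1.92e-11, so δQ = 0.266 × 1.92e-11 = 5.09e-12.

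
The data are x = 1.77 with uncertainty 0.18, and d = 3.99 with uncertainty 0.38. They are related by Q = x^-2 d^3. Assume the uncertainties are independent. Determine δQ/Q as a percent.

Q is a product of powers, so relative uncertainties combine in quadrature:
  (-2·δx/x)² = (-2×0.102)² = 0.0414;  (3·δd/d)² = (3×0.0952)² = 0.0816
δQ/Q = √(0.123) = 0.351

35.1%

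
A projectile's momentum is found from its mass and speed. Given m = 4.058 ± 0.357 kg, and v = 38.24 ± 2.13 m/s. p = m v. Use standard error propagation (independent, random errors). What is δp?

16.2 kg·m/s

Since p is a product/quotient, work with relative uncertainties:
  (1·δm/m)² = (1×0.0880)² = 0.00774;  (1·δv/v)² = (1×0.0557)² = 0.00310
δp/p = √(0.0108) = 0.104
p = 155.2 kg·m/s, so δp = 0.104 × 155.2 = 16.2 kg·m/s.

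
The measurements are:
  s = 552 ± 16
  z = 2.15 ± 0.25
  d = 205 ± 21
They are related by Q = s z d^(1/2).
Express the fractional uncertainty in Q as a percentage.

13.0%

For a monomial Q ∝ s, z, d^(1/2), fractional errors add in quadrature:
  (1·δs/s)² = (1×0.0290)² = 0.000840;  (1·δz/z)² = (1×0.116)² = 0.0135;  (½·δd/d)² = (0.5×0.102)² = 0.00262
δQ/Q = √(0.0170) = 0.130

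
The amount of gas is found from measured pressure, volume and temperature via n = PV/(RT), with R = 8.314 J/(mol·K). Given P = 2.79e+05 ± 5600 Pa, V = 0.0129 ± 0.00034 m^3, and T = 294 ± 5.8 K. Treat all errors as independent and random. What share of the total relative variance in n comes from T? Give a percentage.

26.2%

(δn/n)² = (1·δP/P)² + (1·δV/V)² + (-1·δT/T)²
  P term: (1×0.0201)² = 0.000403
  V term: (1×0.0264)² = 0.000695
  T term: (-1×0.0197)² = 0.000389
Total = 0.00149. Share from T = 0.000389/0.00149 = 0.262.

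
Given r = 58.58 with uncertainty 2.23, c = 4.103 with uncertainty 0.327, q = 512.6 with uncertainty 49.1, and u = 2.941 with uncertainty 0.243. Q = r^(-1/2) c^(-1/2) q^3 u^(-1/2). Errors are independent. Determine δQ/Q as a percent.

For a monomial Q ∝ r^(-1/2), c^(-1/2), q^3, u^(-1/2), fractional errors add in quadrature:
  (−½·δr/r)² = (-0.5×0.0381)² = 0.000362;  (−½·δc/c)² = (-0.5×0.0797)² = 0.00159;  (3·δq/q)² = (3×0.0958)² = 0.0826;  (−½·δu/u)² = (-0.5×0.0826)² = 0.00171
δQ/Q = √(0.0862) = 0.294

29.4%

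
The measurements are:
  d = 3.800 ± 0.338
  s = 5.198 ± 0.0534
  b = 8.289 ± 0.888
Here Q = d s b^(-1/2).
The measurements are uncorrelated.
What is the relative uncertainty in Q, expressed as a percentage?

10.4%

Products/powers → add relative errors in quadrature, weighted by exponent:
  (1·δd/d)² = (1×0.0889)² = 0.00791;  (1·δs/s)² = (1×0.0103)² = 0.000106;  (−½·δb/b)² = (-0.5×0.107)² = 0.00287
δQ/Q = √(0.0109) = 0.104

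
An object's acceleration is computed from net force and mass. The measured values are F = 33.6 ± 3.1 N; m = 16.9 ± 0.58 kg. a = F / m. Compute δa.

a is a product of powers, so relative uncertainties combine in quadrature:
  (1·δF/F)² = (1×0.0923)² = 0.00851;  (-1·δm/m)² = (-1×0.0343)² = 0.00118
δa/a = √(0.00969) = 0.0984
a = 1.99 m/s^2, so δa = 0.0984 × 1.99 = 0.196 m/s^2.

0.196 m/s^2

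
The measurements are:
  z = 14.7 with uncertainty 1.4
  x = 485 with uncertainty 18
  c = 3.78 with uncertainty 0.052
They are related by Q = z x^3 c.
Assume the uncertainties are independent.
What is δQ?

For a monomial Q ∝ z, x^3, c, fractional errors add in quadrature:
  (1·δz/z)² = (1×0.0952)² = 0.00907;  (3·δx/x)² = (3×0.0371)² = 0.0124;  (1·δc/c)² = (1×0.0138)² = 0.000189
δQ/Q = √(0.0217) = 0.147
Q = 6.34e+09, so δQ = 0.147 × 6.34e+09 = 9.33e+08.

9.33e+08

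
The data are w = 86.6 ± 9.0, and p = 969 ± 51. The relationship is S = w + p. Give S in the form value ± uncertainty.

S is a linear combination, so absolute uncertainties add in quadrature:
  (δw)² = 81.0;  (δp)² = 2600
δS = √(2680) = 51.8
S = 1060.

1060 ± 51.8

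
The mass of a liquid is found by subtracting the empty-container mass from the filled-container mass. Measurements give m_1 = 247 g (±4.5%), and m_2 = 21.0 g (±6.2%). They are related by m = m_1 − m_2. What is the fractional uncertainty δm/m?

Sums and differences: (δm)² = Σ (cᵢ δxᵢ)².
  (δm_1)² = 124;  (δm_2)² = 1.70
δm = √(125) = 11.2 g
m = 226 g, so δm/m = 11.2/226 = 0.0495.

0.0495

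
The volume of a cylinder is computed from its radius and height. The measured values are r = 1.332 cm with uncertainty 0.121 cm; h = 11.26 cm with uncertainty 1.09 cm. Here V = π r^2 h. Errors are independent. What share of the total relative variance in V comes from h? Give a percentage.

22.1%

(δV/V)² = (2·δr/r)² + (1·δh/h)²
  r term: (2×0.0908)² = 0.0330
  h term: (1×0.0968)² = 0.00937
Total = 0.0424. Share from h = 0.00937/0.0424 = 0.221.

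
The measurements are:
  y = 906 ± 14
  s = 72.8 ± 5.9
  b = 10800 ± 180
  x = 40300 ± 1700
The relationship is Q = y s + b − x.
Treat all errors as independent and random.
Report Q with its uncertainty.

36500 ± 5700

Let p = y·s = 66000. δp/p = √((1·δy/y)² + (1·δs/s)²) = √(0.000239 + 0.00657) = 0.0825, so δp = 5440.
Q = p + b − x: δQ = √(δp² + δb² + δx²) = √(2.96e+07 + 32400 + 2.89e+06) = 5700
Q = 36500.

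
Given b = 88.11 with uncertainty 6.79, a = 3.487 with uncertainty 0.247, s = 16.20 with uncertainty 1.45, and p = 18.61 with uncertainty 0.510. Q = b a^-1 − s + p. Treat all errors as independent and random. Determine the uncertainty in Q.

3.06

Let w = b·a^-1 = 25.27. δw/w = √((1·δb/b)² + (-1·δa/a)²) = √(0.00594 + 0.00502) = 0.105, so δw = 2.64.
Q = w − s + p: δQ = √(δw² + δs² + δp²) = √(7.00 + 2.10 + 0.260) = 3.06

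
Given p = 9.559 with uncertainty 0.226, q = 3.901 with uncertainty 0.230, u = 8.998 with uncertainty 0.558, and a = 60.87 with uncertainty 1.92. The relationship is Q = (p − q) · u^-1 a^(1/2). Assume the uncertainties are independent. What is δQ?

Let w = p − q = 5.658. δw = √(δp² + δq²) = √(0.0511 + 0.0529) = 0.322, so δw/w = 0.0570.
Q is then a monomial in w, u, a:
δQ/Q = √((δw/w)² + (-1·δu/u)² + (½·δa/a)²) = √(0.00325 + 0.00385 + 0.000249) = 0.0857
Q = 4.906, so δQ = 0.0857 × 4.906 = 0.420.

0.420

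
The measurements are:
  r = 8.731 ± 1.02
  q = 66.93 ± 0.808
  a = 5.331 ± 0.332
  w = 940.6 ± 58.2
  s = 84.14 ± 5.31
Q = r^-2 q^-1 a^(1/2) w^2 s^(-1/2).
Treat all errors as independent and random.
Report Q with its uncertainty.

Products/powers → add relative errors in quadrature, weighted by exponent:
  (-2·δr/r)² = (-2×0.117)² = 0.0546;  (-1·δq/q)² = (-1×0.0121)² = 0.000146;  (½·δa/a)² = (0.5×0.0623)² = 0.000970;  (2·δw/w)² = (2×0.0619)² = 0.0153;  (−½·δs/s)² = (-0.5×0.0631)² = 0.000996
δQ/Q = √(0.0720) = 0.268
Q = 43.65, so δQ = 0.268 × 43.65 = 11.7.

43.65 ± 11.7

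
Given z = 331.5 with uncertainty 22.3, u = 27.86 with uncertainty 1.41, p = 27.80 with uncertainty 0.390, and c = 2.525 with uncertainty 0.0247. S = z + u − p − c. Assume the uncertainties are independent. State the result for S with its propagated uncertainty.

S is a linear combination, so absolute uncertainties add in quadrature:
  (δz)² = 497;  (δu)² = 1.99;  (δp)² = 0.152;  (δc)² = 0.000610
δS = √(499) = 22.3
S = 329.0.

329.0 ± 22.3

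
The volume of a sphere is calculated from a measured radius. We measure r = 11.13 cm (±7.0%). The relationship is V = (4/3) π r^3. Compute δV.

1210 cm^3

V is a product of powers, so relative uncertainties combine in quadrature:
  (3·δr/r)² = (3×0.0700)² = 0.0441
δV/V = √(0.0441) = 0.210
V = 5775 cm^3, so δV = 0.210 × 5775 = 1210 cm^3.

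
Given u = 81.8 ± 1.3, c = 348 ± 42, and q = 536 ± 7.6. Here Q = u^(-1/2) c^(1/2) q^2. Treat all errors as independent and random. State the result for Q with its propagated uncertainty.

(5.93 ± 0.398) × 10^5

Each factor contributes (exponent × relative error)² to (δQ/Q)²:
  (−½·δu/u)² = (-0.5×0.0159)² = 6.31e-05;  (½·δc/c)² = (0.5×0.121)² = 0.00364;  (2·δq/q)² = (2×0.0142)² = 0.000804
δQ/Q = √(0.00451) = 0.0671
Q = 5.93e+05, so δQ = 0.0671 × 5.93e+05 = 39800.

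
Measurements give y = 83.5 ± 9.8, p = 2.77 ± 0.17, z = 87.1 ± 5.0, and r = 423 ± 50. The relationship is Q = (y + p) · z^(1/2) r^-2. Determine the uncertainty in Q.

Let u = y + p = 86.3. δu = √(δy² + δp²) = √(96.0 + 0.0289) = 9.80, so δu/u = 0.114.
Q is then a monomial in u, z, r:
δQ/Q = √((δu/u)² + (½·δz/z)² + (-2·δr/r)²) = √(0.0129 + 0.000824 + 0.0559) = 0.264
Q = 0.00450, so δQ = 0.264 × 0.00450 = 0.00119.

0.00119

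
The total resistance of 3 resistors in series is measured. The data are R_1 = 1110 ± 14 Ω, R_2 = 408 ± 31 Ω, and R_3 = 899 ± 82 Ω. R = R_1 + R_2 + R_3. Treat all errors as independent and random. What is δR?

Each term contributes (cᵢ δxᵢ)² to (δR)²:
  (δR_1)² = 196;  (δR_2)² = 961;  (δR_3)² = 6720
δR = √(7880) = 88.8 Ω

88.8 Ω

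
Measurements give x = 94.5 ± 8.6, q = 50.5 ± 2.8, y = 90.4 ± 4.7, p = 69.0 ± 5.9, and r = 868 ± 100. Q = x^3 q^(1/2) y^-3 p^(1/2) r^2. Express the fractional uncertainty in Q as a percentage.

39.3%

Q is a product of powers, so relative uncertainties combine in quadrature:
  (3·δx/x)² = (3×0.0910)² = 0.0745;  (½·δq/q)² = (0.5×0.0554)² = 0.000769;  (-3·δy/y)² = (-3×0.0520)² = 0.0243;  (½·δp/p)² = (0.5×0.0855)² = 0.00183;  (2·δr/r)² = (2×0.115)² = 0.0531
δQ/Q = √(0.155) = 0.393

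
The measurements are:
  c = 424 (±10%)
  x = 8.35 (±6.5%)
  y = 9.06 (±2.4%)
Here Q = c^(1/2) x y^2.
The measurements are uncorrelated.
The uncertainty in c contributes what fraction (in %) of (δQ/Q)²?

(δQ/Q)² = (½·δc/c)² + (1·δx/x)² + (2·δy/y)²
  c term: (0.5×0.100)² = 0.00250
  x term: (1×0.0650)² = 0.00423
  y term: (2×0.0240)² = 0.00230
Total = 0.00903. Share from c = 0.00250/0.00903 = 0.277.

27.7%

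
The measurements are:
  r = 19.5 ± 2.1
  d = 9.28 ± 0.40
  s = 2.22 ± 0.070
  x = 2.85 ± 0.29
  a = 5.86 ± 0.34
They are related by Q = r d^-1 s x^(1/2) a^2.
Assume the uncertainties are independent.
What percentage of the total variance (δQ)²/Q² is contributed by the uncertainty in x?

(δQ/Q)² = (1·δr/r)² + (-1·δd/d)² + (1·δs/s)² + (½·δx/x)² + (2·δa/a)²
  r term: (1×0.108)² = 0.0116
  d term: (-1×0.0431)² = 0.00186
  s term: (1×0.0315)² = 0.000994
  x term: (0.5×0.102)² = 0.00259
  a term: (2×0.0580)² = 0.0135
Total = 0.0305. Share from x = 0.00259/0.0305 = 0.0849.

8.49%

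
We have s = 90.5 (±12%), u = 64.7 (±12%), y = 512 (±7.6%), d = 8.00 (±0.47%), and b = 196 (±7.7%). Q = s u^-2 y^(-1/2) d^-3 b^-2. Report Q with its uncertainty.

Products/powers → add relative errors in quadrature, weighted by exponent:
  (1·δs/s)² = (1×0.120)² = 0.0144;  (-2·δu/u)² = (-2×0.120)² = 0.0576;  (−½·δy/y)² = (-0.5×0.0760)² = 0.00144;  (-3·δd/d)² = (-3×0.00470)² = 0.000199;  (-2·δb/b)² = (-2×0.0770)² = 0.0237
δQ/Q = √(0.0974) = 0.312
Q = 4.86e-11, so δQ = 0.312 × 4.86e-11 = 1.52e-11.

(4.86 ± 1.52) × 10^-11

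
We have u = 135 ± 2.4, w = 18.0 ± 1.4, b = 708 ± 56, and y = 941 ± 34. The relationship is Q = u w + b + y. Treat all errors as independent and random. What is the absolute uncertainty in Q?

Let p = u·w = 2430. δp/p = √((1·δu/u)² + (1·δw/w)²) = √(0.000316 + 0.00605) = 0.0798, so δp = 194.
Q = p + b + y: δQ = √(δp² + δb² + δy²) = √(37600 + 3140 + 1160) = 205

205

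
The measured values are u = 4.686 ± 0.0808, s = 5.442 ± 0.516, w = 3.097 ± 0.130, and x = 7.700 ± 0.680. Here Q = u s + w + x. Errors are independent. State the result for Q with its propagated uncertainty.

Let p = u·s = 25.50. δp/p = √((1·δu/u)² + (1·δs/s)²) = √(0.000297 + 0.00899) = 0.0964, so δp = 2.46.
Q = p + w + x: δQ = √(δp² + δw² + δx²) = √(6.04 + 0.0169 + 0.462) = 2.55
Q = 36.30.

36.30 ± 2.55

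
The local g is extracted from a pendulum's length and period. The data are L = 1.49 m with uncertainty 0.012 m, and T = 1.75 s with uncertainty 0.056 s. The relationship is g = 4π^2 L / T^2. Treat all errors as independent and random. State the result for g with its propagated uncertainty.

19.2 ± 1.24 m/s^2

Since g is a product/quotient, work with relative uncertainties:
  (1·δL/L)² = (1×0.00805)² = 6.49e-05;  (-2·δT/T)² = (-2×0.0320)² = 0.00410
δg/g = √(0.00416) = 0.0645
g = 19.2 m/s^2, so δg = 0.0645 × 19.2 = 1.24 m/s^2.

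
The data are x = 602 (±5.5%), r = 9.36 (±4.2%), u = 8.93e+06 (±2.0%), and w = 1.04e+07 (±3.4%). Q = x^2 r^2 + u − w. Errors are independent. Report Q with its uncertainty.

(3.03 ± 0.441) × 10^7

Let p = x^2·r^2 = 3.18e+07. δp/p = √((2·δx/x)² + (2·δr/r)²) = √(0.0121 + 0.00706) = 0.138, so δp = 4.39e+06.
Q = p + u − w: δQ = √(δp² + δu² + δw²) = √(1.93e+13 + 3.19e+10 + 1.25e+11) = 4.41e+06
Q = 3.03e+07.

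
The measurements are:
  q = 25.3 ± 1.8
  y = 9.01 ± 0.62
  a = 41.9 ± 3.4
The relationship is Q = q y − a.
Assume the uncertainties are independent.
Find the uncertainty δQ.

Let p = q·y = 228. δp/p = √((1·δq/q)² + (1·δy/y)²) = √(0.00506 + 0.00474) = 0.0990, so δp = 22.6.
Q = p − a: δQ = √(δp² + δa²) = √(509 + 11.6) = 22.8

22.8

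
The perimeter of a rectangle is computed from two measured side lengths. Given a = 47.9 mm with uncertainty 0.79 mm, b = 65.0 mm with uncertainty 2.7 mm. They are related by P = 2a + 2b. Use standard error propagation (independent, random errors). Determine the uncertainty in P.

5.63 mm

Sums and differences: (δP)² = Σ (cᵢ δxᵢ)².
  (2·δa)² = 2.50;  (2·δb)² = 29.2
δP = √(31.7) = 5.63 mm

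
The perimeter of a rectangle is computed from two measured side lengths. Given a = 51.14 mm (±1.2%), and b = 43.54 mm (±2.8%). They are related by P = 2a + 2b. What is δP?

P is a linear combination, so absolute uncertainties add in quadrature:
  (2·δa)² = 1.51;  (2·δb)² = 5.95
δP = √(7.45) = 2.73 mm

2.73 mm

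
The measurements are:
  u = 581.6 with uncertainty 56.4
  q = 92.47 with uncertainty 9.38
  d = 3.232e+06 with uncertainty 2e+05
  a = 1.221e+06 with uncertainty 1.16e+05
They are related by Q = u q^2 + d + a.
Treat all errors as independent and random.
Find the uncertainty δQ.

Let p = u·q^2 = 4.973e+06. δp/p = √((1·δu/u)² + (2·δq/q)²) = √(0.00940 + 0.0412) = 0.225, so δp = 1.12e+06.
Q = p + d + a: δQ = √(δp² + δd² + δa²) = √(1.25e+12 + 4e+10 + 1.35e+10) = 1.14e+06

1.14e+06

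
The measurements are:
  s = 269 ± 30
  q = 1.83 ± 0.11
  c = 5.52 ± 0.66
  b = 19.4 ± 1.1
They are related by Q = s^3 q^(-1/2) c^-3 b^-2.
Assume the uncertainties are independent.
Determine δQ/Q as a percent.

Q is a product of powers, so relative uncertainties combine in quadrature:
  (3·δs/s)² = (3×0.112)² = 0.112;  (−½·δq/q)² = (-0.5×0.0601)² = 0.000903;  (-3·δc/c)² = (-3×0.120)² = 0.129;  (-2·δb/b)² = (-2×0.0567)² = 0.0129
δQ/Q = √(0.254) = 0.504

50.4%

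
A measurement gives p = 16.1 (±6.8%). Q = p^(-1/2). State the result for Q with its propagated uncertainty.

For a monomial Q ∝ p^(-1/2), fractional errors add in quadrature:
  (−½·δp/p)² = (-0.5×0.0680)² = 0.00116
δQ/Q = √(0.00116) = 0.0340
Q = 0.249, so δQ = 0.0340 × 0.249 = 0.00847.

0.249 ± 0.00847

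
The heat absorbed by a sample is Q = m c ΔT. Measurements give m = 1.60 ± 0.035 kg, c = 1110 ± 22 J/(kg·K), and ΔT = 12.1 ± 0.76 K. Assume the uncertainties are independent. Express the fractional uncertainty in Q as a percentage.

6.94%

Products/powers → add relative errors in quadrature, weighted by exponent:
  (1·δm/m)² = (1×0.0219)² = 0.000479;  (1·δc/c)² = (1×0.0198)² = 0.000393;  (1·δΔT/ΔT)² = (1×0.0628)² = 0.00395
δQ/Q = √(0.00482) = 0.0694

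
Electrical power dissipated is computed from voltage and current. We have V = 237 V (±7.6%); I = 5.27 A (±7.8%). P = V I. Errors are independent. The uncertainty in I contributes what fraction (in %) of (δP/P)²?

(δP/P)² = (1·δV/V)² + (1·δI/I)²
  V term: (1×0.0760)² = 0.00578
  I term: (1×0.0780)² = 0.00608
Total = 0.0119. Share from I = 0.00608/0.0119 = 0.513.

51.3%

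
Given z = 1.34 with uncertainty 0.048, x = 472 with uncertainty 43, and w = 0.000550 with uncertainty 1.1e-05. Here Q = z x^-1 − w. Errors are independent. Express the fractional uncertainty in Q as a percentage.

Let p = z·x^-1 = 0.00284. δp/p = √((1·δz/z)² + (-1·δx/x)²) = √(0.00128 + 0.00830) = 0.0979, so δp = 0.000278.
Q = p − w: δQ = √(δp² + δw²) = √(7.72e-08 + 1.21e-10) = 0.000278
Q = 0.00229, so δQ/Q = 0.000278/0.00229 = 0.122.

12.2%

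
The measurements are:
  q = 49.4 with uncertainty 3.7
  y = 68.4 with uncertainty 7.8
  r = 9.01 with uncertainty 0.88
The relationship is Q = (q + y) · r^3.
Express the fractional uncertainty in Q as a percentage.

Let u = q + y = 118. δu = √(δq² + δy²) = √(13.7 + 60.8) = 8.63, so δu/u = 0.0733.
Q is then a monomial in u, r:
δQ/Q = √((δu/u)² + (3·δr/r)²) = √(0.00537 + 0.0859) = 0.302

30.2%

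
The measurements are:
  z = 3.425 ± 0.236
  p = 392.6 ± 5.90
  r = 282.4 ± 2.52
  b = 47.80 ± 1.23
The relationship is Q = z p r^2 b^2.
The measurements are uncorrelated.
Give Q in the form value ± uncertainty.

(2.450 ± 0.218) × 10^11

Products/powers → add relative errors in quadrature, weighted by exponent:
  (1·δz/z)² = (1×0.0689)² = 0.00475;  (1·δp/p)² = (1×0.0150)² = 0.000226;  (2·δr/r)² = (2×0.00892)² = 0.000319;  (2·δb/b)² = (2×0.0257)² = 0.00265
δQ/Q = √(0.00794) = 0.0891
Q = 2.45e+11, so δQ = 0.0891 × 2.45e+11 = 2.18e+10.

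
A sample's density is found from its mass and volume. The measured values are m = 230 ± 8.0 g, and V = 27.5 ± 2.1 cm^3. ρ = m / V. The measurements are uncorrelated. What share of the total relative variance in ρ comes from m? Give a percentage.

17.2%

(δρ/ρ)² = (1·δm/m)² + (-1·δV/V)²
  m term: (1×0.0348)² = 0.00121
  V term: (-1×0.0764)² = 0.00583
Total = 0.00704. Share from m = 0.00121/0.00704 = 0.172.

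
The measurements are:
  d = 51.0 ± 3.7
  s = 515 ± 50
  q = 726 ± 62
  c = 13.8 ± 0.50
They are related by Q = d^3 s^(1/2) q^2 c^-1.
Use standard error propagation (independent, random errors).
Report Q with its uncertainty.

(1.15 ± 0.326) × 10^11

Q is a product of powers, so relative uncertainties combine in quadrature:
  (3·δd/d)² = (3×0.0725)² = 0.0474;  (½·δs/s)² = (0.5×0.0971)² = 0.00236;  (2·δq/q)² = (2×0.0854)² = 0.0292;  (-1·δc/c)² = (-1×0.0362)² = 0.00131
δQ/Q = √(0.0802) = 0.283
Q = 1.15e+11, so δQ = 0.283 × 1.15e+11 = 3.26e+10.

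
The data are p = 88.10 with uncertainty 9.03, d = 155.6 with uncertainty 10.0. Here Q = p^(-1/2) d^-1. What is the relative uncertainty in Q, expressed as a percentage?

Since Q is a product/quotient, work with relative uncertainties:
  (−½·δp/p)² = (-0.5×0.102)² = 0.00263;  (-1·δd/d)² = (-1×0.0643)² = 0.00413
δQ/Q = √(0.00676) = 0.0822

8.22%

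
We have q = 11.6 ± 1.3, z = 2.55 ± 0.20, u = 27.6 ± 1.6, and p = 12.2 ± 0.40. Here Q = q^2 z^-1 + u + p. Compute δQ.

12.6

Let w = q^2·z^-1 = 52.8. δw/w = √((2·δq/q)² + (-1·δz/z)²) = √(0.0502 + 0.00615) = 0.237, so δw = 12.5.
Q = w + u + p: δQ = √(δw² + δu² + δp²) = √(157 + 2.56 + 0.160) = 12.6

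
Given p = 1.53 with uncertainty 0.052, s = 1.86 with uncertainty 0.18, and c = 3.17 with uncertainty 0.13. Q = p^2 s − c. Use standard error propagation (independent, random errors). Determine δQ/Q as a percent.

44.9%

Let w = p^2·s = 4.35. δw/w = √((2·δp/p)² + (1·δs/s)²) = √(0.00462 + 0.00937) = 0.118, so δw = 0.515.
Q = w − c: δQ = √(δw² + δc²) = √(0.265 + 0.0169) = 0.531
Q = 1.18, so δQ/Q = 0.531/1.18 = 0.449.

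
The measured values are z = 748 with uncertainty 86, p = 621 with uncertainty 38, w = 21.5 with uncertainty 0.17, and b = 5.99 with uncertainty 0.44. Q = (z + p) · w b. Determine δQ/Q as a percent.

10.1%

Let u = z + p = 1370. δu = √(δz² + δp²) = √(7400 + 1440) = 94.0, so δu/u = 0.0687.
Q is then a monomial in u, w, b:
δQ/Q = √((δu/u)² + (1·δw/w)² + (1·δb/b)²) = √(0.00472 + 6.25e-05 + 0.00540) = 0.101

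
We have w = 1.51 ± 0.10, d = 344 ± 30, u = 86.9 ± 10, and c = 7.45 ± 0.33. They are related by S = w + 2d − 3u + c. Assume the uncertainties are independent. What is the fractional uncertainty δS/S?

0.154

S is a linear combination, so absolute uncertainties add in quadrature:
  (δw)² = 0.0100;  (2·δd)² = 3600;  (3·δu)² = 900;  (δc)² = 0.109
δS = √(4500) = 67.1
S = 436, so δS/S = 67.1/436 = 0.154.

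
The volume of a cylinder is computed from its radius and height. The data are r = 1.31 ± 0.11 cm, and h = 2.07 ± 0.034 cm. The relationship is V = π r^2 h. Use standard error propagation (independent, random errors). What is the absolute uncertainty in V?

1.88 cm^3

Relative error in a monomial: (δV/V)² = Σ (nᵢ · δxᵢ/xᵢ)².
  (2·δr/r)² = (2×0.0840)² = 0.0282;  (1·δh/h)² = (1×0.0164)² = 0.000270
δV/V = √(0.0285) = 0.169
V = 11.2 cm^3, so δV = 0.169 × 11.2 = 1.88 cm^3.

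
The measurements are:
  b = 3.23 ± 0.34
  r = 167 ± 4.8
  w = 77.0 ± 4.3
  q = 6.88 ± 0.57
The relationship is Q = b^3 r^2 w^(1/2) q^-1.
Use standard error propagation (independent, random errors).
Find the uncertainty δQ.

3.99e+05

Since Q is a product/quotient, work with relative uncertainties:
  (3·δb/b)² = (3×0.105)² = 0.0997;  (2·δr/r)² = (2×0.0287)² = 0.00330;  (½·δw/w)² = (0.5×0.0558)² = 0.000780;  (-1·δq/q)² = (-1×0.0828)² = 0.00686
δQ/Q = √(0.111) = 0.333
Q = 1.2e+06, so δQ = 0.333 × 1.2e+06 = 3.99e+05.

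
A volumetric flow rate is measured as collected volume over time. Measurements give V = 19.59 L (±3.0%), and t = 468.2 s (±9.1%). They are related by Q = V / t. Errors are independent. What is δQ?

Since Q is a product/quotient, work with relative uncertainties:
  (1·δV/V)² = (1×0.0300)² = 0.000900;  (-1·δt/t)² = (-1×0.0910)² = 0.00828
δQ/Q = √(0.00918) = 0.0958
Q = 0.04184 L/s, so δQ = 0.0958 × 0.04184 = 0.00401 L/s.

0.00401 L/s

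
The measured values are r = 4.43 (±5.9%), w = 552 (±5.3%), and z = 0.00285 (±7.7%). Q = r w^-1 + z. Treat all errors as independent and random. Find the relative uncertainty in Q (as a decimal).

0.0619

Let p = r·w^-1 = 0.00803. δp/p = √((1·δr/r)² + (-1·δw/w)²) = √(0.00348 + 0.00281) = 0.0793, so δp = 0.000636.
Q = p + z: δQ = √(δp² + δz²) = √(4.05e-07 + 4.82e-08) = 0.000673
Q = 0.0109, so δQ/Q = 0.000673/0.0109 = 0.0619.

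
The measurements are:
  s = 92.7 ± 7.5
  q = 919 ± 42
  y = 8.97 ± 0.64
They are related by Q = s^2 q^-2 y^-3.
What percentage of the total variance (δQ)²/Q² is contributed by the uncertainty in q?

(δQ/Q)² = (2·δs/s)² + (-2·δq/q)² + (-3·δy/y)²
  s term: (2×0.0809)² = 0.0262
  q term: (-2×0.0457)² = 0.00835
  y term: (-3×0.0713)² = 0.0458
Total = 0.0804. Share from q = 0.00835/0.0804 = 0.104.

10.4%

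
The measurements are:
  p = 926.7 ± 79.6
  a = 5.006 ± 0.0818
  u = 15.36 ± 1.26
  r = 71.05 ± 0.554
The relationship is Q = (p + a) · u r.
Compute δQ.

Let w = p + a = 931.7. δw = √(δp² + δa²) = √(6340 + 0.00669) = 79.6, so δw/w = 0.0854.
Q is then a monomial in w, u, r:
δQ/Q = √((δw/w)² + (1·δu/u)² + (1·δr/r)²) = √(0.00730 + 0.00673 + 6.08e-05) = 0.119
Q = 1.017e+06, so δQ = 0.119 × 1.017e+06 = 1.21e+05.

1.21e+05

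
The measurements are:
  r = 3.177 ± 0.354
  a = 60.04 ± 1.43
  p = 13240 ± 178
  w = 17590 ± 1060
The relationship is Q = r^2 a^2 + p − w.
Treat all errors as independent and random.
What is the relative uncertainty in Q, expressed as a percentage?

26.1%

Let h = r^2·a^2 = 36380. δh/h = √((2·δr/r)² + (2·δa/a)²) = √(0.0497 + 0.00227) = 0.228, so δh = 8290.
Q = h + p − w: δQ = √(δh² + δp² + δw²) = √(6.87e+07 + 31700 + 1.12e+06) = 8360
Q = 32030, so δQ/Q = 8360/32030 = 0.261.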